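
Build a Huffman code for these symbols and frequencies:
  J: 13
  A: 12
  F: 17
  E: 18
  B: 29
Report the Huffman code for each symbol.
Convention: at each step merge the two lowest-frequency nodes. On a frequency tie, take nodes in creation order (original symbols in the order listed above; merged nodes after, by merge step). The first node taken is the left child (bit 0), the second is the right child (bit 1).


Huffman tree construction:
Step 1: Merge A(12) + J(13) = 25
Step 2: Merge F(17) + E(18) = 35
Step 3: Merge (A+J)(25) + B(29) = 54
Step 4: Merge (F+E)(35) + ((A+J)+B)(54) = 89
Read each symbol's code off the tree from the root (left child = 0, right child = 1).

Codes:
  J: 101 (length 3)
  A: 100 (length 3)
  F: 00 (length 2)
  E: 01 (length 2)
  B: 11 (length 2)
Average code length: 203/89 = 2.2809 bits/symbol


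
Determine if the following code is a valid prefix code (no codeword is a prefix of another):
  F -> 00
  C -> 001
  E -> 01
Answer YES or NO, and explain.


Checking each pair (does one codeword prefix another?):
  F='00' vs C='001': prefix -- VIOLATION

NO -- this is NOT a valid prefix code. F (00) is a prefix of C (001).


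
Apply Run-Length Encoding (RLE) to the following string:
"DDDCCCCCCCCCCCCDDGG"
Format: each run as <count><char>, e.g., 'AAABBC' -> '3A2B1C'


Scanning runs left to right:
  i=0: run of 'D' x 3 -> '3D'
  i=3: run of 'C' x 12 -> '12C'
  i=15: run of 'D' x 2 -> '2D'
  i=17: run of 'G' x 2 -> '2G'

RLE = 3D12C2D2G


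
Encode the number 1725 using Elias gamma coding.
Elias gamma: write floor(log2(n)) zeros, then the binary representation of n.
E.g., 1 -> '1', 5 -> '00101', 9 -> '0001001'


num_bits = floor(log2(1725)) + 1 = 11
leading_zeros = num_bits - 1 = 10
binary(1725) = 11010111101

Elias gamma(1725) = '0000000000' + '11010111101' = 000000000011010111101 (21 bits)


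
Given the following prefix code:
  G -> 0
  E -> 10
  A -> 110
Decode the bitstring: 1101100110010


Decoding step by step:
Bits 110 -> A
Bits 110 -> A
Bits 0 -> G
Bits 110 -> A
Bits 0 -> G
Bits 10 -> E


Decoded message: AAGAGE


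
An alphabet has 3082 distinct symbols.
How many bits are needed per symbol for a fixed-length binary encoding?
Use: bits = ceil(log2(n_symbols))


log2(3082) = 11.5897
Bracket: 2^11 = 2048 < 3082 <= 2^12 = 4096
So ceil(log2(3082)) = 12

bits = ceil(log2(3082)) = ceil(11.5897) = 12 bits


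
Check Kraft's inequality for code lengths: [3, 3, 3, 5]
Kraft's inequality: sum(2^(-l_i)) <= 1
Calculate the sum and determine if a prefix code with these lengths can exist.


Sum = 2^(-3) + 2^(-3) + 2^(-3) + 2^(-5)
    = 0.125 + 0.125 + 0.125 + 0.03125
    = 13/32 = 0.40625
Since 0.40625 <= 1, Kraft's inequality IS satisfied.
A prefix code with these lengths CAN exist.

Kraft sum = 0.40625. Satisfied.


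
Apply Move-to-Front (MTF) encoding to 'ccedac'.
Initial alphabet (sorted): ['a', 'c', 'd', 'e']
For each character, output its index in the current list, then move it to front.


MTF encoding:
'c': index 1 in ['a', 'c', 'd', 'e'] -> ['c', 'a', 'd', 'e']
'c': index 0 in ['c', 'a', 'd', 'e'] -> ['c', 'a', 'd', 'e']
'e': index 3 in ['c', 'a', 'd', 'e'] -> ['e', 'c', 'a', 'd']
'd': index 3 in ['e', 'c', 'a', 'd'] -> ['d', 'e', 'c', 'a']
'a': index 3 in ['d', 'e', 'c', 'a'] -> ['a', 'd', 'e', 'c']
'c': index 3 in ['a', 'd', 'e', 'c'] -> ['c', 'a', 'd', 'e']


Output: [1, 0, 3, 3, 3, 3]


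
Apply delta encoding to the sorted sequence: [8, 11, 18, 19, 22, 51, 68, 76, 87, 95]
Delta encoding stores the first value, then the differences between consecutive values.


First value: 8
Deltas:
  11 - 8 = 3
  18 - 11 = 7
  19 - 18 = 1
  22 - 19 = 3
  51 - 22 = 29
  68 - 51 = 17
  76 - 68 = 8
  87 - 76 = 11
  95 - 87 = 8


Delta encoded: [8, 3, 7, 1, 3, 29, 17, 8, 11, 8]


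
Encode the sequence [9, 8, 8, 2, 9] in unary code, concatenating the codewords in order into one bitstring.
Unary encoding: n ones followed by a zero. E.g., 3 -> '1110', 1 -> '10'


Encode each number as n ones followed by a terminating 0:
  9 -> 1111111110 (10 bits)
  8 -> 111111110 (9 bits)
  8 -> 111111110 (9 bits)
  2 -> 110 (3 bits)
  9 -> 1111111110 (10 bits)
Total length = 10 + 9 + 9 + 3 + 10 = 41 bits.

Unary([9, 8, 8, 2, 9]) = 11111111101111111101111111101101111111110 (41 bits)


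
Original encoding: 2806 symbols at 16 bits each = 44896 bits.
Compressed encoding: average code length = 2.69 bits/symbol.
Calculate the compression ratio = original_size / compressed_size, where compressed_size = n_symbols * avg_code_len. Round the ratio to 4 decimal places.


original_size = n_symbols * orig_bits = 2806 * 16 = 44896 bits
compressed_size = n_symbols * avg_code_len = 2806 * 2.69 = 7548.14 bits
ratio = original_size / compressed_size = 44896 / 7548.14 = 5.948

Compression ratio = 5.948


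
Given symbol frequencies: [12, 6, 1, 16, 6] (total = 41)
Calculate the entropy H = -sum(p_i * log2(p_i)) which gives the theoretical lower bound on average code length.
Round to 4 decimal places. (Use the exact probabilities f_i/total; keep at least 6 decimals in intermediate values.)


Per-symbol terms -p_i * log2(p_i) with p_i = f_i/41:
  p = 12/41 = 0.292683: log2(p) = -1.772590, -p*log2(p) = 0.518807
  p = 6/41 = 0.146341: log2(p) = -2.772590, -p*log2(p) = 0.405745
  p = 1/41 = 0.024390: log2(p) = -5.357552, -p*log2(p) = 0.130672
  p = 16/41 = 0.390244: log2(p) = -1.357552, -p*log2(p) = 0.529776
  p = 6/41 = 0.146341: log2(p) = -2.772590, -p*log2(p) = 0.405745
H = 0.518807 + 0.405745 + 0.130672 + 0.529776 + 0.405745 = 1.990745

H = 1.9907 bits/symbol


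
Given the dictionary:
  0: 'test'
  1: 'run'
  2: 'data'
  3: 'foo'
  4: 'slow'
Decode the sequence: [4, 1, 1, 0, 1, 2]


Look up each index in the dictionary:
  4 -> 'slow'
  1 -> 'run'
  1 -> 'run'
  0 -> 'test'
  1 -> 'run'
  2 -> 'data'

Decoded: "slow run run test run data"


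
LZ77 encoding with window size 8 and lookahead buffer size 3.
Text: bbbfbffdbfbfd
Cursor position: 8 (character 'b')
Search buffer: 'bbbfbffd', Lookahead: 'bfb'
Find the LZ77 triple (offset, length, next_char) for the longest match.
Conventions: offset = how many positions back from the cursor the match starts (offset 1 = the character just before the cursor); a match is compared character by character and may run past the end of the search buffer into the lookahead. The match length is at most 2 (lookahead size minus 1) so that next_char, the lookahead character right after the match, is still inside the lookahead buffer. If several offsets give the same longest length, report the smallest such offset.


Try each offset into the search buffer:
  offset=1 (pos 7, char 'd'): match length 0
  offset=2 (pos 6, char 'f'): match length 0
  offset=3 (pos 5, char 'f'): match length 0
  offset=4 (pos 4, char 'b'): match length 2
  offset=5 (pos 3, char 'f'): match length 0
  offset=6 (pos 2, char 'b'): match length 2
  offset=7 (pos 1, char 'b'): match length 1
  offset=8 (pos 0, char 'b'): match length 1
Longest match has length 2, found at offsets 4, 6; take the smallest, offset 4.
next_char = character at position 8 + 2 = 10 -> 'b'

Best match: offset=4, length=2 (matching 'bf' starting at position 4)
LZ77 triple: (4, 2, 'b')


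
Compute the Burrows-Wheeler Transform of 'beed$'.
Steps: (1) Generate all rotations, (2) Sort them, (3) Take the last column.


Rotations (sorted):
  0: $beed -> last char: d
  1: beed$ -> last char: $
  2: d$bee -> last char: e
  3: ed$be -> last char: e
  4: eed$b -> last char: b


BWT = d$eeb


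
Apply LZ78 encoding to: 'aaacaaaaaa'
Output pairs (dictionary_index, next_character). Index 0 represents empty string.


LZ78 encoding steps:
Dictionary: {0: ''}
Step 1: w='' (idx 0), next='a' -> output (0, 'a'), add 'a' as idx 1
Step 2: w='a' (idx 1), next='a' -> output (1, 'a'), add 'aa' as idx 2
Step 3: w='' (idx 0), next='c' -> output (0, 'c'), add 'c' as idx 3
Step 4: w='aa' (idx 2), next='a' -> output (2, 'a'), add 'aaa' as idx 4
Step 5: w='aaa' (idx 4), end of input -> output (4, '')


Encoded: [(0, 'a'), (1, 'a'), (0, 'c'), (2, 'a'), (4, '')]


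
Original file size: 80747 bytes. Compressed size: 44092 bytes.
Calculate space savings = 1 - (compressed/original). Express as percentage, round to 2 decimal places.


ratio = compressed/original = 44092/80747 = 0.546051
savings = 1 - ratio = 1 - 0.546051 = 0.453949
as a percentage: 0.453949 * 100 = 45.39%

Space savings = 1 - 44092/80747 = 45.39%


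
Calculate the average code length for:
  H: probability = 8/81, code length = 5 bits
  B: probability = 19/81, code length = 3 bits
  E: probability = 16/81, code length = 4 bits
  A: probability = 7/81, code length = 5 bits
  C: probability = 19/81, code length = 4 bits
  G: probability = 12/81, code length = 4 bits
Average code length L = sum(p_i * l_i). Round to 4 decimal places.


Weighted contributions p_i * l_i:
  H: (8/81) * 5 = 40/81
  B: (19/81) * 3 = 57/81
  E: (16/81) * 4 = 64/81
  A: (7/81) * 5 = 35/81
  C: (19/81) * 4 = 76/81
  G: (12/81) * 4 = 48/81
Sum = (40 + 57 + 64 + 35 + 76 + 48)/81 = 320/81

L = 320/81 = 3.9506 bits/symbol


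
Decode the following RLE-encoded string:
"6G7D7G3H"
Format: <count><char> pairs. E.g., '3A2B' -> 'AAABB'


Expanding each <count><char> pair:
  6G -> 'GGGGGG'
  7D -> 'DDDDDDD'
  7G -> 'GGGGGGG'
  3H -> 'HHH'

Decoded = GGGGGGDDDDDDDGGGGGGGHHH


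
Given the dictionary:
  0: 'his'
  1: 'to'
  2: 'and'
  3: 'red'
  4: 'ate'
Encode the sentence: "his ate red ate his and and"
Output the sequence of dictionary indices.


Look up each word in the dictionary:
  'his' -> 0
  'ate' -> 4
  'red' -> 3
  'ate' -> 4
  'his' -> 0
  'and' -> 2
  'and' -> 2

Encoded: [0, 4, 3, 4, 0, 2, 2]


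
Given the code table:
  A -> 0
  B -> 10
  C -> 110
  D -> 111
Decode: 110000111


Decoding:
110 -> C
0 -> A
0 -> A
0 -> A
111 -> D


Result: CAAAD


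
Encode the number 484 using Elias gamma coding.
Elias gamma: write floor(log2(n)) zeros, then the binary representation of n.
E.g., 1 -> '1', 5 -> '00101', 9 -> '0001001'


num_bits = floor(log2(484)) + 1 = 9
leading_zeros = num_bits - 1 = 8
binary(484) = 111100100

Elias gamma(484) = '00000000' + '111100100' = 00000000111100100 (17 bits)


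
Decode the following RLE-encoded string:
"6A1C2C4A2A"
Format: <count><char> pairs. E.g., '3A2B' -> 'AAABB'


Expanding each <count><char> pair:
  6A -> 'AAAAAA'
  1C -> 'C'
  2C -> 'CC'
  4A -> 'AAAA'
  2A -> 'AA'

Decoded = AAAAAACCCAAAAAA


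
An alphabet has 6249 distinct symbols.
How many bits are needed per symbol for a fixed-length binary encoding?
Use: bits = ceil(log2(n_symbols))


log2(6249) = 12.6094
Bracket: 2^12 = 4096 < 6249 <= 2^13 = 8192
So ceil(log2(6249)) = 13

bits = ceil(log2(6249)) = ceil(12.6094) = 13 bits


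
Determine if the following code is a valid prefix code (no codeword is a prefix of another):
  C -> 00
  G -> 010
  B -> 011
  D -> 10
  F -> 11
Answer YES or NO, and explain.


Checking each pair (does one codeword prefix another?):
  C='00' vs G='010': no prefix
  C='00' vs B='011': no prefix
  C='00' vs D='10': no prefix
  C='00' vs F='11': no prefix
  G='010' vs C='00': no prefix
  G='010' vs B='011': no prefix
  G='010' vs D='10': no prefix
  G='010' vs F='11': no prefix
  B='011' vs C='00': no prefix
  B='011' vs G='010': no prefix
  B='011' vs D='10': no prefix
  B='011' vs F='11': no prefix
  D='10' vs C='00': no prefix
  D='10' vs G='010': no prefix
  D='10' vs B='011': no prefix
  D='10' vs F='11': no prefix
  F='11' vs C='00': no prefix
  F='11' vs G='010': no prefix
  F='11' vs B='011': no prefix
  F='11' vs D='10': no prefix
No violation found over all pairs.

YES -- this is a valid prefix code. No codeword is a prefix of any other codeword.


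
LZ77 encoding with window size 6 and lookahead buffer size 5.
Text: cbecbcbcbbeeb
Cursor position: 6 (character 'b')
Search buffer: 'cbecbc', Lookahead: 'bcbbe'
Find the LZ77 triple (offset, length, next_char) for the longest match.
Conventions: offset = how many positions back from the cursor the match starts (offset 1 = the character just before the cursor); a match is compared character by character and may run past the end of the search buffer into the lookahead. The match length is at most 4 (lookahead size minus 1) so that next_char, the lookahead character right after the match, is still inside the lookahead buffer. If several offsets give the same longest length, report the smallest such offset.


Try each offset into the search buffer:
  offset=1 (pos 5, char 'c'): match length 0
  offset=2 (pos 4, char 'b'): match length 3
  offset=3 (pos 3, char 'c'): match length 0
  offset=4 (pos 2, char 'e'): match length 0
  offset=5 (pos 1, char 'b'): match length 1
  offset=6 (pos 0, char 'c'): match length 0
Longest match has length 3 at offset 2.
next_char = character at position 6 + 3 = 9 -> 'b'

Best match: offset=2, length=3 (matching 'bcb' starting at position 4)
LZ77 triple: (2, 3, 'b')


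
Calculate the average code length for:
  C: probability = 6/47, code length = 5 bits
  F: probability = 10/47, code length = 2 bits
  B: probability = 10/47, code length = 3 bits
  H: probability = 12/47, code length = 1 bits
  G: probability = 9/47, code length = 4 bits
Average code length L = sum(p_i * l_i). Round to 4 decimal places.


Weighted contributions p_i * l_i:
  C: (6/47) * 5 = 30/47
  F: (10/47) * 2 = 20/47
  B: (10/47) * 3 = 30/47
  H: (12/47) * 1 = 12/47
  G: (9/47) * 4 = 36/47
Sum = (30 + 20 + 30 + 12 + 36)/47 = 128/47

L = 128/47 = 2.7234 bits/symbol


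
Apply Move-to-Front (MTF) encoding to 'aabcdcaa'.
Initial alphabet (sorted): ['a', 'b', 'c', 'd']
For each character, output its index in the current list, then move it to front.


MTF encoding:
'a': index 0 in ['a', 'b', 'c', 'd'] -> ['a', 'b', 'c', 'd']
'a': index 0 in ['a', 'b', 'c', 'd'] -> ['a', 'b', 'c', 'd']
'b': index 1 in ['a', 'b', 'c', 'd'] -> ['b', 'a', 'c', 'd']
'c': index 2 in ['b', 'a', 'c', 'd'] -> ['c', 'b', 'a', 'd']
'd': index 3 in ['c', 'b', 'a', 'd'] -> ['d', 'c', 'b', 'a']
'c': index 1 in ['d', 'c', 'b', 'a'] -> ['c', 'd', 'b', 'a']
'a': index 3 in ['c', 'd', 'b', 'a'] -> ['a', 'c', 'd', 'b']
'a': index 0 in ['a', 'c', 'd', 'b'] -> ['a', 'c', 'd', 'b']


Output: [0, 0, 1, 2, 3, 1, 3, 0]


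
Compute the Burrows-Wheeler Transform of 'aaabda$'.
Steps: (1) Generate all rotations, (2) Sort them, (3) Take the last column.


Rotations (sorted):
  0: $aaabda -> last char: a
  1: a$aaabd -> last char: d
  2: aaabda$ -> last char: $
  3: aabda$a -> last char: a
  4: abda$aa -> last char: a
  5: bda$aaa -> last char: a
  6: da$aaab -> last char: b


BWT = ad$aaab


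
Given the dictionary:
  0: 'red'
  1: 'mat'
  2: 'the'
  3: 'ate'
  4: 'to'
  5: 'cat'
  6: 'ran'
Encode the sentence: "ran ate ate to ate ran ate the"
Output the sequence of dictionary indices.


Look up each word in the dictionary:
  'ran' -> 6
  'ate' -> 3
  'ate' -> 3
  'to' -> 4
  'ate' -> 3
  'ran' -> 6
  'ate' -> 3
  'the' -> 2

Encoded: [6, 3, 3, 4, 3, 6, 3, 2]


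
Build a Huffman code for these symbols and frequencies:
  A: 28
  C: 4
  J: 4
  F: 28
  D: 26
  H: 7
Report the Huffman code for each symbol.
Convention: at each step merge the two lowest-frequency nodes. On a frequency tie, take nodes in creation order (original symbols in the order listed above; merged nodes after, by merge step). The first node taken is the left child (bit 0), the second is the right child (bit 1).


Huffman tree construction:
Step 1: Merge C(4) + J(4) = 8
Step 2: Merge H(7) + (C+J)(8) = 15
Step 3: Merge (H+(C+J))(15) + D(26) = 41
Step 4: Merge A(28) + F(28) = 56
Step 5: Merge ((H+(C+J))+D)(41) + (A+F)(56) = 97
Read each symbol's code off the tree from the root (left child = 0, right child = 1).

Codes:
  A: 10 (length 2)
  C: 0010 (length 4)
  J: 0011 (length 4)
  F: 11 (length 2)
  D: 01 (length 2)
  H: 000 (length 3)
Average code length: 217/97 = 2.2371 bits/symbol


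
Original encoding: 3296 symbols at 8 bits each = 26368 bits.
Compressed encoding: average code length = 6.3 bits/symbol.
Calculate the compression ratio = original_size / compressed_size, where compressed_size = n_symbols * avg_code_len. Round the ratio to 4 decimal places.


original_size = n_symbols * orig_bits = 3296 * 8 = 26368 bits
compressed_size = n_symbols * avg_code_len = 3296 * 6.3 = 20764.8 bits
ratio = original_size / compressed_size = 26368 / 20764.8 = 1.2698

Compression ratio = 1.2698


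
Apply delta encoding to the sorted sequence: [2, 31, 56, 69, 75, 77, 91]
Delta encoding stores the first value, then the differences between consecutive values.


First value: 2
Deltas:
  31 - 2 = 29
  56 - 31 = 25
  69 - 56 = 13
  75 - 69 = 6
  77 - 75 = 2
  91 - 77 = 14


Delta encoded: [2, 29, 25, 13, 6, 2, 14]


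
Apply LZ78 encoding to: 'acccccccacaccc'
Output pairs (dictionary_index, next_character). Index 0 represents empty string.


LZ78 encoding steps:
Dictionary: {0: ''}
Step 1: w='' (idx 0), next='a' -> output (0, 'a'), add 'a' as idx 1
Step 2: w='' (idx 0), next='c' -> output (0, 'c'), add 'c' as idx 2
Step 3: w='c' (idx 2), next='c' -> output (2, 'c'), add 'cc' as idx 3
Step 4: w='cc' (idx 3), next='c' -> output (3, 'c'), add 'ccc' as idx 4
Step 5: w='c' (idx 2), next='a' -> output (2, 'a'), add 'ca' as idx 5
Step 6: w='ca' (idx 5), next='c' -> output (5, 'c'), add 'cac' as idx 6
Step 7: w='cc' (idx 3), end of input -> output (3, '')


Encoded: [(0, 'a'), (0, 'c'), (2, 'c'), (3, 'c'), (2, 'a'), (5, 'c'), (3, '')]


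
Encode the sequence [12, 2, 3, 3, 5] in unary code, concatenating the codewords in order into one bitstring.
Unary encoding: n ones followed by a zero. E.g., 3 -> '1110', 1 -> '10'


Encode each number as n ones followed by a terminating 0:
  12 -> 1111111111110 (13 bits)
  2 -> 110 (3 bits)
  3 -> 1110 (4 bits)
  3 -> 1110 (4 bits)
  5 -> 111110 (6 bits)
Total length = 13 + 3 + 4 + 4 + 6 = 30 bits.

Unary([12, 2, 3, 3, 5]) = 111111111111011011101110111110 (30 bits)


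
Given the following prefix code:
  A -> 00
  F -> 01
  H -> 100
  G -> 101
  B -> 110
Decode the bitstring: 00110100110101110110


Decoding step by step:
Bits 00 -> A
Bits 110 -> B
Bits 100 -> H
Bits 110 -> B
Bits 101 -> G
Bits 110 -> B
Bits 110 -> B


Decoded message: ABHBGBB


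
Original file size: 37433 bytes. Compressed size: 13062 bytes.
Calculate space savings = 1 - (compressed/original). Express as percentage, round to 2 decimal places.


ratio = compressed/original = 13062/37433 = 0.348943
savings = 1 - ratio = 1 - 0.348943 = 0.651057
as a percentage: 0.651057 * 100 = 65.11%

Space savings = 1 - 13062/37433 = 65.11%


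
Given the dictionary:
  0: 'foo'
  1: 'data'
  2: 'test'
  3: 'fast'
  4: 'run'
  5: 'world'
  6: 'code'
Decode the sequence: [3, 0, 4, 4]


Look up each index in the dictionary:
  3 -> 'fast'
  0 -> 'foo'
  4 -> 'run'
  4 -> 'run'

Decoded: "fast foo run run"


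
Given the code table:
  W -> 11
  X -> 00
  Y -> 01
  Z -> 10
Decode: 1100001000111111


Decoding:
11 -> W
00 -> X
00 -> X
10 -> Z
00 -> X
11 -> W
11 -> W
11 -> W


Result: WXXZXWWW


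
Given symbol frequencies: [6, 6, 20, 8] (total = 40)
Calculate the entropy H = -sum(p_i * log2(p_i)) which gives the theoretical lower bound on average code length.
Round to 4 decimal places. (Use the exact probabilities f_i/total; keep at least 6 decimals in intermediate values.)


Per-symbol terms -p_i * log2(p_i) with p_i = f_i/40:
  p = 6/40 = 0.150000: log2(p) = -2.736966, -p*log2(p) = 0.410545
  p = 6/40 = 0.150000: log2(p) = -2.736966, -p*log2(p) = 0.410545
  p = 20/40 = 0.500000: log2(p) = -1.000000, -p*log2(p) = 0.500000
  p = 8/40 = 0.200000: log2(p) = -2.321928, -p*log2(p) = 0.464386
H = 0.410545 + 0.410545 + 0.500000 + 0.464386 = 1.785476

H = 1.7855 bits/symbol


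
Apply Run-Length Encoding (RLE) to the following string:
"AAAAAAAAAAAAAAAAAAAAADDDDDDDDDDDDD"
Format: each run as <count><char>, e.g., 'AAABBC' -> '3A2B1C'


Scanning runs left to right:
  i=0: run of 'A' x 21 -> '21A'
  i=21: run of 'D' x 13 -> '13D'

RLE = 21A13D


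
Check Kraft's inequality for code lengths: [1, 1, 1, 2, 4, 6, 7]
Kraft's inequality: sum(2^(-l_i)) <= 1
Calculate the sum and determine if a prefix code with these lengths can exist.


Sum = 2^(-1) + 2^(-1) + 2^(-1) + 2^(-2) + 2^(-4) + 2^(-6) + 2^(-7)
    = 0.5 + 0.5 + 0.5 + 0.25 + 0.0625 + 0.015625 + 0.0078125
    = 235/128 = 1.8359375
Since 1.8359375 > 1, Kraft's inequality is NOT satisfied.
A prefix code with these lengths CANNOT exist.

Kraft sum = 1.8359375. Not satisfied.


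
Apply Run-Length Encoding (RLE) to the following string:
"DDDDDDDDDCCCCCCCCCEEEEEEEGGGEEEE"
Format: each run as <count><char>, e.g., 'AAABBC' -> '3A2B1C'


Scanning runs left to right:
  i=0: run of 'D' x 9 -> '9D'
  i=9: run of 'C' x 9 -> '9C'
  i=18: run of 'E' x 7 -> '7E'
  i=25: run of 'G' x 3 -> '3G'
  i=28: run of 'E' x 4 -> '4E'

RLE = 9D9C7E3G4E


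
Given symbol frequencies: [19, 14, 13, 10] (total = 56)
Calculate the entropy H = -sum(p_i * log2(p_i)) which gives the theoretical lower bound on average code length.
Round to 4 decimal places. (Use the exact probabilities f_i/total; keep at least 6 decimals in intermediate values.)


Per-symbol terms -p_i * log2(p_i) with p_i = f_i/56:
  p = 19/56 = 0.339286: log2(p) = -1.559427, -p*log2(p) = 0.529091
  p = 14/56 = 0.250000: log2(p) = -2.000000, -p*log2(p) = 0.500000
  p = 13/56 = 0.232143: log2(p) = -2.106915, -p*log2(p) = 0.489105
  p = 10/56 = 0.178571: log2(p) = -2.485427, -p*log2(p) = 0.443826
H = 0.529091 + 0.500000 + 0.489105 + 0.443826 = 1.962022

H = 1.962 bits/symbol


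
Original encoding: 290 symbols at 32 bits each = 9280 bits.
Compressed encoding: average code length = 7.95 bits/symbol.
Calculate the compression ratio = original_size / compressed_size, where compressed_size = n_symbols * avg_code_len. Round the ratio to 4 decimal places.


original_size = n_symbols * orig_bits = 290 * 32 = 9280 bits
compressed_size = n_symbols * avg_code_len = 290 * 7.95 = 2305.5 bits
ratio = original_size / compressed_size = 9280 / 2305.5 = 4.0252

Compression ratio = 4.0252


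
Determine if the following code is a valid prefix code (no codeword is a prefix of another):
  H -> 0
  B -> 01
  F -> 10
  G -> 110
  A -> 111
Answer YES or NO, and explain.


Checking each pair (does one codeword prefix another?):
  H='0' vs B='01': prefix -- VIOLATION

NO -- this is NOT a valid prefix code. H (0) is a prefix of B (01).


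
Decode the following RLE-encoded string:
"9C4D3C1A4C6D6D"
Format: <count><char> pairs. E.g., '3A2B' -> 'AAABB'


Expanding each <count><char> pair:
  9C -> 'CCCCCCCCC'
  4D -> 'DDDD'
  3C -> 'CCC'
  1A -> 'A'
  4C -> 'CCCC'
  6D -> 'DDDDDD'
  6D -> 'DDDDDD'

Decoded = CCCCCCCCCDDDDCCCACCCCDDDDDDDDDDDD


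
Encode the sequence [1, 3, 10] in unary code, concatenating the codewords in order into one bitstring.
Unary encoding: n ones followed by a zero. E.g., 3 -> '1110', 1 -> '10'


Encode each number as n ones followed by a terminating 0:
  1 -> 10 (2 bits)
  3 -> 1110 (4 bits)
  10 -> 11111111110 (11 bits)
Total length = 2 + 4 + 11 = 17 bits.

Unary([1, 3, 10]) = 10111011111111110 (17 bits)


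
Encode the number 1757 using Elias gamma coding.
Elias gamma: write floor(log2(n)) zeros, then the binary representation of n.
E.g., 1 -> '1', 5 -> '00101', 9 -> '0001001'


num_bits = floor(log2(1757)) + 1 = 11
leading_zeros = num_bits - 1 = 10
binary(1757) = 11011011101

Elias gamma(1757) = '0000000000' + '11011011101' = 000000000011011011101 (21 bits)


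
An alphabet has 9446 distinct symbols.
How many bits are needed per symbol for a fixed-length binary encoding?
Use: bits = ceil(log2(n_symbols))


log2(9446) = 13.2055
Bracket: 2^13 = 8192 < 9446 <= 2^14 = 16384
So ceil(log2(9446)) = 14

bits = ceil(log2(9446)) = ceil(13.2055) = 14 bits


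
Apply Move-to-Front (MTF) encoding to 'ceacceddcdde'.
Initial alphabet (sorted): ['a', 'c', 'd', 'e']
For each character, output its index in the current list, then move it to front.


MTF encoding:
'c': index 1 in ['a', 'c', 'd', 'e'] -> ['c', 'a', 'd', 'e']
'e': index 3 in ['c', 'a', 'd', 'e'] -> ['e', 'c', 'a', 'd']
'a': index 2 in ['e', 'c', 'a', 'd'] -> ['a', 'e', 'c', 'd']
'c': index 2 in ['a', 'e', 'c', 'd'] -> ['c', 'a', 'e', 'd']
'c': index 0 in ['c', 'a', 'e', 'd'] -> ['c', 'a', 'e', 'd']
'e': index 2 in ['c', 'a', 'e', 'd'] -> ['e', 'c', 'a', 'd']
'd': index 3 in ['e', 'c', 'a', 'd'] -> ['d', 'e', 'c', 'a']
'd': index 0 in ['d', 'e', 'c', 'a'] -> ['d', 'e', 'c', 'a']
'c': index 2 in ['d', 'e', 'c', 'a'] -> ['c', 'd', 'e', 'a']
'd': index 1 in ['c', 'd', 'e', 'a'] -> ['d', 'c', 'e', 'a']
'd': index 0 in ['d', 'c', 'e', 'a'] -> ['d', 'c', 'e', 'a']
'e': index 2 in ['d', 'c', 'e', 'a'] -> ['e', 'd', 'c', 'a']


Output: [1, 3, 2, 2, 0, 2, 3, 0, 2, 1, 0, 2]


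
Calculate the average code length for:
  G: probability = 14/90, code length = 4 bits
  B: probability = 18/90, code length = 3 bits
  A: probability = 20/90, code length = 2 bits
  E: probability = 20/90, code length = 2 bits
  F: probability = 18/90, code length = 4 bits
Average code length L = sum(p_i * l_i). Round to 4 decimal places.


Weighted contributions p_i * l_i:
  G: (14/90) * 4 = 56/90
  B: (18/90) * 3 = 54/90
  A: (20/90) * 2 = 40/90
  E: (20/90) * 2 = 40/90
  F: (18/90) * 4 = 72/90
Sum = (56 + 54 + 40 + 40 + 72)/90 = 262/90

L = 262/90 = 2.9111 bits/symbol


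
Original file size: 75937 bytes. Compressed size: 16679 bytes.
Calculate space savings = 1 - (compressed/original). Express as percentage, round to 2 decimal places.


ratio = compressed/original = 16679/75937 = 0.219643
savings = 1 - ratio = 1 - 0.219643 = 0.780357
as a percentage: 0.780357 * 100 = 78.04%

Space savings = 1 - 16679/75937 = 78.04%


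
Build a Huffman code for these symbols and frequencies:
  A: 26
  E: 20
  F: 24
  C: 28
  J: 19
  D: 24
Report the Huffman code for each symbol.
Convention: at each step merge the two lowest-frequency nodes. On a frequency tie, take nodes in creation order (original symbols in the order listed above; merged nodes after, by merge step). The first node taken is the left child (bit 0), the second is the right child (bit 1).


Huffman tree construction:
Step 1: Merge J(19) + E(20) = 39
Step 2: Merge F(24) + D(24) = 48
Step 3: Merge A(26) + C(28) = 54
Step 4: Merge (J+E)(39) + (F+D)(48) = 87
Step 5: Merge (A+C)(54) + ((J+E)+(F+D))(87) = 141
Read each symbol's code off the tree from the root (left child = 0, right child = 1).

Codes:
  A: 00 (length 2)
  E: 101 (length 3)
  F: 110 (length 3)
  C: 01 (length 2)
  J: 100 (length 3)
  D: 111 (length 3)
Average code length: 369/141 = 2.6170 bits/symbol


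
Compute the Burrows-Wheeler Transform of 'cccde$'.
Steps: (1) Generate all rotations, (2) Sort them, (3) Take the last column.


Rotations (sorted):
  0: $cccde -> last char: e
  1: cccde$ -> last char: $
  2: ccde$c -> last char: c
  3: cde$cc -> last char: c
  4: de$ccc -> last char: c
  5: e$cccd -> last char: d


BWT = e$cccd


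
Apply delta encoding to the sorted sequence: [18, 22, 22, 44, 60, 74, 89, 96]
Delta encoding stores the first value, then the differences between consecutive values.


First value: 18
Deltas:
  22 - 18 = 4
  22 - 22 = 0
  44 - 22 = 22
  60 - 44 = 16
  74 - 60 = 14
  89 - 74 = 15
  96 - 89 = 7


Delta encoded: [18, 4, 0, 22, 16, 14, 15, 7]


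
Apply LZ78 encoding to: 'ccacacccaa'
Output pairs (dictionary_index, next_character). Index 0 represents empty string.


LZ78 encoding steps:
Dictionary: {0: ''}
Step 1: w='' (idx 0), next='c' -> output (0, 'c'), add 'c' as idx 1
Step 2: w='c' (idx 1), next='a' -> output (1, 'a'), add 'ca' as idx 2
Step 3: w='ca' (idx 2), next='c' -> output (2, 'c'), add 'cac' as idx 3
Step 4: w='c' (idx 1), next='c' -> output (1, 'c'), add 'cc' as idx 4
Step 5: w='' (idx 0), next='a' -> output (0, 'a'), add 'a' as idx 5
Step 6: w='a' (idx 5), end of input -> output (5, '')


Encoded: [(0, 'c'), (1, 'a'), (2, 'c'), (1, 'c'), (0, 'a'), (5, '')]


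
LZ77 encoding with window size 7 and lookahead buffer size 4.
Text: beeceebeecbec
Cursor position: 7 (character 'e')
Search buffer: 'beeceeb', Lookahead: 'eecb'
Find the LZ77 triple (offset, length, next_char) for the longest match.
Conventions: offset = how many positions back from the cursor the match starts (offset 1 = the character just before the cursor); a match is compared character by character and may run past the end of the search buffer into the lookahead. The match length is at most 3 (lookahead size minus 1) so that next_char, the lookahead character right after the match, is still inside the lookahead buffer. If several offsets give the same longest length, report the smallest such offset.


Try each offset into the search buffer:
  offset=1 (pos 6, char 'b'): match length 0
  offset=2 (pos 5, char 'e'): match length 1
  offset=3 (pos 4, char 'e'): match length 2
  offset=4 (pos 3, char 'c'): match length 0
  offset=5 (pos 2, char 'e'): match length 1
  offset=6 (pos 1, char 'e'): match length 3
  offset=7 (pos 0, char 'b'): match length 0
Longest match has length 3 at offset 6.
next_char = character at position 7 + 3 = 10 -> 'b'

Best match: offset=6, length=3 (matching 'eec' starting at position 1)
LZ77 triple: (6, 3, 'b')


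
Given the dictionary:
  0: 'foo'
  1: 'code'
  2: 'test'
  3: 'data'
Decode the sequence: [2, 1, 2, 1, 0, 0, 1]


Look up each index in the dictionary:
  2 -> 'test'
  1 -> 'code'
  2 -> 'test'
  1 -> 'code'
  0 -> 'foo'
  0 -> 'foo'
  1 -> 'code'

Decoded: "test code test code foo foo code"


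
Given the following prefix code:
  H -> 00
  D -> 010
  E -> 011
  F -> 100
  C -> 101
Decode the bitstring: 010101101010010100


Decoding step by step:
Bits 010 -> D
Bits 101 -> C
Bits 101 -> C
Bits 010 -> D
Bits 010 -> D
Bits 100 -> F


Decoded message: DCCDDF


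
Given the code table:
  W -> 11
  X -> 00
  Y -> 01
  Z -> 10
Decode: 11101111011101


Decoding:
11 -> W
10 -> Z
11 -> W
11 -> W
01 -> Y
11 -> W
01 -> Y


Result: WZWWYWY


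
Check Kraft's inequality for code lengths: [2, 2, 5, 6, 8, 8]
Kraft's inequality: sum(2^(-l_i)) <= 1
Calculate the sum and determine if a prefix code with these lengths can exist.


Sum = 2^(-2) + 2^(-2) + 2^(-5) + 2^(-6) + 2^(-8) + 2^(-8)
    = 0.25 + 0.25 + 0.03125 + 0.015625 + 0.00390625 + 0.00390625
    = 142/256 = 0.5546875
Since 0.5546875 <= 1, Kraft's inequality IS satisfied.
A prefix code with these lengths CAN exist.

Kraft sum = 0.5546875. Satisfied.


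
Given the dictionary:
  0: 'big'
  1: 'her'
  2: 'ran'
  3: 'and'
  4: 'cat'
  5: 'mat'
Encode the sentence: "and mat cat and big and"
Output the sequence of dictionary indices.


Look up each word in the dictionary:
  'and' -> 3
  'mat' -> 5
  'cat' -> 4
  'and' -> 3
  'big' -> 0
  'and' -> 3

Encoded: [3, 5, 4, 3, 0, 3]


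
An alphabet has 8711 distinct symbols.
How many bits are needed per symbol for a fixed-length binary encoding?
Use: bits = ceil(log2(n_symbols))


log2(8711) = 13.0886
Bracket: 2^13 = 8192 < 8711 <= 2^14 = 16384
So ceil(log2(8711)) = 14

bits = ceil(log2(8711)) = ceil(13.0886) = 14 bits


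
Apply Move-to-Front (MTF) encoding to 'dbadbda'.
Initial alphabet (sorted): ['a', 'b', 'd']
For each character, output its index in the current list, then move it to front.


MTF encoding:
'd': index 2 in ['a', 'b', 'd'] -> ['d', 'a', 'b']
'b': index 2 in ['d', 'a', 'b'] -> ['b', 'd', 'a']
'a': index 2 in ['b', 'd', 'a'] -> ['a', 'b', 'd']
'd': index 2 in ['a', 'b', 'd'] -> ['d', 'a', 'b']
'b': index 2 in ['d', 'a', 'b'] -> ['b', 'd', 'a']
'd': index 1 in ['b', 'd', 'a'] -> ['d', 'b', 'a']
'a': index 2 in ['d', 'b', 'a'] -> ['a', 'd', 'b']


Output: [2, 2, 2, 2, 2, 1, 2]


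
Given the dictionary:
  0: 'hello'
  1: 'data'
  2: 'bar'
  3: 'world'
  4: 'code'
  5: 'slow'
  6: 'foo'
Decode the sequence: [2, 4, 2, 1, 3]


Look up each index in the dictionary:
  2 -> 'bar'
  4 -> 'code'
  2 -> 'bar'
  1 -> 'data'
  3 -> 'world'

Decoded: "bar code bar data world"


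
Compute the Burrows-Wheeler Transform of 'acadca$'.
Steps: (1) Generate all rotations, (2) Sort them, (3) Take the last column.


Rotations (sorted):
  0: $acadca -> last char: a
  1: a$acadc -> last char: c
  2: acadca$ -> last char: $
  3: adca$ac -> last char: c
  4: ca$acad -> last char: d
  5: cadca$a -> last char: a
  6: dca$aca -> last char: a


BWT = ac$cdaa


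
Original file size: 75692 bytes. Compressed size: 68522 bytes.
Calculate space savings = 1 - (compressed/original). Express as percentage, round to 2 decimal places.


ratio = compressed/original = 68522/75692 = 0.905274
savings = 1 - ratio = 1 - 0.905274 = 0.094726
as a percentage: 0.094726 * 100 = 9.47%

Space savings = 1 - 68522/75692 = 9.47%


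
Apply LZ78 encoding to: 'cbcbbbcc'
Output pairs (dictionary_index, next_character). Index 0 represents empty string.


LZ78 encoding steps:
Dictionary: {0: ''}
Step 1: w='' (idx 0), next='c' -> output (0, 'c'), add 'c' as idx 1
Step 2: w='' (idx 0), next='b' -> output (0, 'b'), add 'b' as idx 2
Step 3: w='c' (idx 1), next='b' -> output (1, 'b'), add 'cb' as idx 3
Step 4: w='b' (idx 2), next='b' -> output (2, 'b'), add 'bb' as idx 4
Step 5: w='c' (idx 1), next='c' -> output (1, 'c'), add 'cc' as idx 5


Encoded: [(0, 'c'), (0, 'b'), (1, 'b'), (2, 'b'), (1, 'c')]


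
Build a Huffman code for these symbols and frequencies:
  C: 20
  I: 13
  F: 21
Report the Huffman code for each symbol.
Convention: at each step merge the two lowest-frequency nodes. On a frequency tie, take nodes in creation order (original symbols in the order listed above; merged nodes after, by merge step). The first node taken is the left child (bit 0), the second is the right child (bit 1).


Huffman tree construction:
Step 1: Merge I(13) + C(20) = 33
Step 2: Merge F(21) + (I+C)(33) = 54
Read each symbol's code off the tree from the root (left child = 0, right child = 1).

Codes:
  C: 11 (length 2)
  I: 10 (length 2)
  F: 0 (length 1)
Average code length: 87/54 = 1.6111 bits/symbol


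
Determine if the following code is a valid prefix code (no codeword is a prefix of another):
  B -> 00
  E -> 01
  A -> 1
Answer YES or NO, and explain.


Checking each pair (does one codeword prefix another?):
  B='00' vs E='01': no prefix
  B='00' vs A='1': no prefix
  E='01' vs B='00': no prefix
  E='01' vs A='1': no prefix
  A='1' vs B='00': no prefix
  A='1' vs E='01': no prefix
No violation found over all pairs.

YES -- this is a valid prefix code. No codeword is a prefix of any other codeword.


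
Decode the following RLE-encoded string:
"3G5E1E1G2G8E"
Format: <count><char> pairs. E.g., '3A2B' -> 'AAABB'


Expanding each <count><char> pair:
  3G -> 'GGG'
  5E -> 'EEEEE'
  1E -> 'E'
  1G -> 'G'
  2G -> 'GG'
  8E -> 'EEEEEEEE'

Decoded = GGGEEEEEEGGGEEEEEEEE


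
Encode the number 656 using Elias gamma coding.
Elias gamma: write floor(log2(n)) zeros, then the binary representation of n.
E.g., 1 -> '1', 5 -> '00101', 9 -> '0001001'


num_bits = floor(log2(656)) + 1 = 10
leading_zeros = num_bits - 1 = 9
binary(656) = 1010010000

Elias gamma(656) = '000000000' + '1010010000' = 0000000001010010000 (19 bits)


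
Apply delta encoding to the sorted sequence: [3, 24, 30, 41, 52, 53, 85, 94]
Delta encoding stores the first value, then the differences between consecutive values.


First value: 3
Deltas:
  24 - 3 = 21
  30 - 24 = 6
  41 - 30 = 11
  52 - 41 = 11
  53 - 52 = 1
  85 - 53 = 32
  94 - 85 = 9


Delta encoded: [3, 21, 6, 11, 11, 1, 32, 9]


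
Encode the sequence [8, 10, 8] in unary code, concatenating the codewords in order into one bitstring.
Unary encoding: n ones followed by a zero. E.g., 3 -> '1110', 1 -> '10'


Encode each number as n ones followed by a terminating 0:
  8 -> 111111110 (9 bits)
  10 -> 11111111110 (11 bits)
  8 -> 111111110 (9 bits)
Total length = 9 + 11 + 9 = 29 bits.

Unary([8, 10, 8]) = 11111111011111111110111111110 (29 bits)


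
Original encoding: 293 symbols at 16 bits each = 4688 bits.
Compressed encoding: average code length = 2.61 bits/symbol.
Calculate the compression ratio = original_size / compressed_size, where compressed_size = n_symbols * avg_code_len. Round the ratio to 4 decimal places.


original_size = n_symbols * orig_bits = 293 * 16 = 4688 bits
compressed_size = n_symbols * avg_code_len = 293 * 2.61 = 764.73 bits
ratio = original_size / compressed_size = 4688 / 764.73 = 6.1303

Compression ratio = 6.1303


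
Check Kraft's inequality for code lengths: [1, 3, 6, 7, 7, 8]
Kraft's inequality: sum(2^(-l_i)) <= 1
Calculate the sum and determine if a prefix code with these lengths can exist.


Sum = 2^(-1) + 2^(-3) + 2^(-6) + 2^(-7) + 2^(-7) + 2^(-8)
    = 0.5 + 0.125 + 0.015625 + 0.0078125 + 0.0078125 + 0.00390625
    = 169/256 = 0.66015625
Since 0.66015625 <= 1, Kraft's inequality IS satisfied.
A prefix code with these lengths CAN exist.

Kraft sum = 0.66015625. Satisfied.


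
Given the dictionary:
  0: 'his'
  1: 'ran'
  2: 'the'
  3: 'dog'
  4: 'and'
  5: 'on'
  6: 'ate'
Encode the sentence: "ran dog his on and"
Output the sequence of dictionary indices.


Look up each word in the dictionary:
  'ran' -> 1
  'dog' -> 3
  'his' -> 0
  'on' -> 5
  'and' -> 4

Encoded: [1, 3, 0, 5, 4]


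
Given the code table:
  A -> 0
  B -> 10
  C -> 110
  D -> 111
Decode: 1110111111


Decoding:
111 -> D
0 -> A
111 -> D
111 -> D


Result: DADD


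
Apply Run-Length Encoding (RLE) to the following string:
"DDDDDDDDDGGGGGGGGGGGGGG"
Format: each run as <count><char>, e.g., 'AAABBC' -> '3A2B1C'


Scanning runs left to right:
  i=0: run of 'D' x 9 -> '9D'
  i=9: run of 'G' x 14 -> '14G'

RLE = 9D14G


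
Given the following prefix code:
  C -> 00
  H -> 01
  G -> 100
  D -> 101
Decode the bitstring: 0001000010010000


Decoding step by step:
Bits 00 -> C
Bits 01 -> H
Bits 00 -> C
Bits 00 -> C
Bits 100 -> G
Bits 100 -> G
Bits 00 -> C


Decoded message: CHCCGGC


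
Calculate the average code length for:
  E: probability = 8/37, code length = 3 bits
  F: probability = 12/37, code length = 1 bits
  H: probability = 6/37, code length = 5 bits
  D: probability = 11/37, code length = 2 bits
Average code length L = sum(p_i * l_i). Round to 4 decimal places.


Weighted contributions p_i * l_i:
  E: (8/37) * 3 = 24/37
  F: (12/37) * 1 = 12/37
  H: (6/37) * 5 = 30/37
  D: (11/37) * 2 = 22/37
Sum = (24 + 12 + 30 + 22)/37 = 88/37

L = 88/37 = 2.3784 bits/symbol


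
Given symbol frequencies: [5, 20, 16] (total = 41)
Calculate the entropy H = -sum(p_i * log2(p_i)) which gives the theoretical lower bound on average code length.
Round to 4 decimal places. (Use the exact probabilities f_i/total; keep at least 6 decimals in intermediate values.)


Per-symbol terms -p_i * log2(p_i) with p_i = f_i/41:
  p = 5/41 = 0.121951: log2(p) = -3.035624, -p*log2(p) = 0.370198
  p = 20/41 = 0.487805: log2(p) = -1.035624, -p*log2(p) = 0.505182
  p = 16/41 = 0.390244: log2(p) = -1.357552, -p*log2(p) = 0.529776
H = 0.370198 + 0.505182 + 0.529776 = 1.405156

H = 1.4052 bits/symbol


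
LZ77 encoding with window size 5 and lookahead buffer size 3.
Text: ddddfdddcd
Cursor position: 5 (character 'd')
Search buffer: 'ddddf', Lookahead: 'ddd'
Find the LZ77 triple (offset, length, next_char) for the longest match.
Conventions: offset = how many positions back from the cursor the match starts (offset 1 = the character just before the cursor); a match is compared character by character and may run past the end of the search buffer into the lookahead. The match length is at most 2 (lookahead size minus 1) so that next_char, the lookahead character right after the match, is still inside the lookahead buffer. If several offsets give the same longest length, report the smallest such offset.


Try each offset into the search buffer:
  offset=1 (pos 4, char 'f'): match length 0
  offset=2 (pos 3, char 'd'): match length 1
  offset=3 (pos 2, char 'd'): match length 2
  offset=4 (pos 1, char 'd'): match length 2
  offset=5 (pos 0, char 'd'): match length 2
Longest match has length 2, found at offsets 3, 4, 5; take the smallest, offset 3.
next_char = character at position 5 + 2 = 7 -> 'd'

Best match: offset=3, length=2 (matching 'dd' starting at position 2)
LZ77 triple: (3, 2, 'd')
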